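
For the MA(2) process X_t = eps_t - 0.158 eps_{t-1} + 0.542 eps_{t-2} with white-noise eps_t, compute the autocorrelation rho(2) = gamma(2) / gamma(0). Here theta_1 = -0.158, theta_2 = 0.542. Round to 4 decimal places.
\rho(2) = 0.4110

For an MA(q) process with theta_0 = 1, the autocovariance is
  gamma(k) = sigma^2 * sum_{i=0..q-k} theta_i * theta_{i+k},
and rho(k) = gamma(k) / gamma(0). Sigma^2 cancels.
  numerator   = (1)*(0.542) = 0.542.
  denominator = (1)^2 + (-0.158)^2 + (0.542)^2 = 1.318728.
  rho(2) = 0.542 / 1.318728 = 0.4110.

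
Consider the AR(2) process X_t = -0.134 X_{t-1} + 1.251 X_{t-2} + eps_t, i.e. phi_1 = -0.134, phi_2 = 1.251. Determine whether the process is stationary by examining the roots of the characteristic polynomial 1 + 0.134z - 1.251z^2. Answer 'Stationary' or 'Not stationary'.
\text{Not stationary}

The AR(p) characteristic polynomial is P(z) = 1 + 0.134z - 1.251z^2.
Stationarity requires all roots to lie outside the unit circle, i.e. |z| > 1 for every root.
Set 1 + (0.134) z + (-1.251) z^2 = 0, i.e. a z^2 + b z + c = 0 with a = -1.251, b = 0.134, c = 1.
Discriminant D = b^2 - 4ac = (0.134)^2 - 4*(-1.251)*1 = 0.017956 - (-5.004) = 5.021956.
D >= 0, so the roots are real: z = (-b +/- sqrt(D)) / (2a) = (-0.134 +/- 2.240972) / (-2.502).
  z_1 = (-0.134 + 2.240972) / (-2.502) = -0.8421,   |z_1| = 0.8421.
  z_2 = (-0.134 - 2.240972) / (-2.502) = 0.9492,   |z_2| = 0.9492.
Moduli of all roots: 0.8421, 0.9492.
All moduli strictly greater than 1? No.
Verdict: Not stationary.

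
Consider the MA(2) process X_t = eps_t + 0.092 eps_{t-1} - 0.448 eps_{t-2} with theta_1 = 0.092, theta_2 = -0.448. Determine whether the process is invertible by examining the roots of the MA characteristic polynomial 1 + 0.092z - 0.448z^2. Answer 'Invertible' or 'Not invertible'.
\text{Invertible}

The MA(q) characteristic polynomial is P(z) = 1 + 0.092z - 0.448z^2.
Invertibility requires all roots to lie outside the unit circle, i.e. |z| > 1 for every root.
Set 1 + (0.092) z + (-0.448) z^2 = 0, i.e. a z^2 + b z + c = 0 with a = -0.448, b = 0.092, c = 1.
Discriminant D = b^2 - 4ac = (0.092)^2 - 4*(-0.448)*1 = 0.008464 - (-1.792) = 1.800464.
D >= 0, so the roots are real: z = (-b +/- sqrt(D)) / (2a) = (-0.092 +/- 1.341814) / (-0.896).
  z_1 = (-0.092 + 1.341814) / (-0.896) = -1.3949,   |z_1| = 1.3949.
  z_2 = (-0.092 - 1.341814) / (-0.896) = 1.6002,   |z_2| = 1.6002.
Moduli of all roots: 1.3949, 1.6002.
All moduli strictly greater than 1? Yes.
Verdict: Invertible.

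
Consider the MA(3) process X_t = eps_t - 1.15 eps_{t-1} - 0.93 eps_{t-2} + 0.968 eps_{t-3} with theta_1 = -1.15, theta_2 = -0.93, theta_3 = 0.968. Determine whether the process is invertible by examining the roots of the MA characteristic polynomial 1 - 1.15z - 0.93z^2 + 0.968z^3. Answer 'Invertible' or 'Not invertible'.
\text{Not invertible}

The MA(q) characteristic polynomial is P(z) = 1 - 1.15z - 0.93z^2 + 0.968z^3.
Invertibility requires all roots to lie outside the unit circle, i.e. |z| > 1 for every root.
Degree 3: look for a simple real root z0 first, then factor out (1 - z/z0) and solve the remaining quadratic.
Testing z0 = 1.25: P(1.25) = 1 + (-1.15)(1.25) + (-0.93)(1.25)^2 + (0.968)(1.25)^3
  = 1 + (-1.4375) + (-1.453125) + (1.890625) = 0.  So z_0 = 1.25 is a root, |z_0| = 1.25.
Divide out the factor (1 - 0.8 z) = (1 - z/z0) (since 1/z0 = 0.8):
  P(z) = (1 - 0.8 z)(1 + (-0.35) z + (-1.21) z^2)
  [check: z-coef -0.35 - (0.8) = -1.15; z^2-coef -1.21 - (0.8)(-0.35) = -0.93; z^3-coef -(0.8)(-1.21) = 0.968.]
Remaining roots from the quadratic factor 1 + (-0.35) z + (-1.21) z^2:
  Set 1 + (-0.35) z + (-1.21) z^2 = 0, i.e. a z^2 + b z + c = 0 with a = -1.21, b = -0.35, c = 1.
  Discriminant D = b^2 - 4ac = (-0.35)^2 - 4*(-1.21)*1 = 0.1225 - (-4.84) = 4.9625.
  D >= 0, so the roots are real: z = (-b +/- sqrt(D)) / (2a) = (0.35 +/- 2.227667) / (-2.42).
    z_1 = (0.35 + 2.227667) / (-2.42) = -1.0652,   |z_1| = 1.0652.
    z_2 = (0.35 - 2.227667) / (-2.42) = 0.7759,   |z_2| = 0.7759.
Moduli of all roots: 1.2500, 1.0652, 0.7759.
All moduli strictly greater than 1? No.
Verdict: Not invertible.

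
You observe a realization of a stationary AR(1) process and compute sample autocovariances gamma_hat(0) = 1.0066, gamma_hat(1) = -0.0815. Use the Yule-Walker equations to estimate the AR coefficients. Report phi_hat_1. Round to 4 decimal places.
\hat\phi_{1} = -0.0810

The Yule-Walker equations for an AR(p) process read, in matrix form,
  Gamma_p phi = r_p,   with   (Gamma_p)_{ij} = gamma(|i - j|),
                       (r_p)_i = gamma(i),   i,j = 1..p.
Substitute the sample gammas (Toeplitz matrix and right-hand side of size 1):
  Gamma_p = [[1.0066]]
  r_p     = [-0.0815]
With p = 1 this is the single equation gamma(0) phi_1 = gamma(1):
  phi_hat_1 = gamma(1) / gamma(0) = -0.0815 / 1.0066 = -0.0810.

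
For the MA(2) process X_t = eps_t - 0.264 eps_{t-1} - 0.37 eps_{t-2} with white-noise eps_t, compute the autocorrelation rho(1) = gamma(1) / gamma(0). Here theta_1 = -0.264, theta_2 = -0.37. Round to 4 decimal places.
\rho(1) = -0.1378

For an MA(q) process with theta_0 = 1, the autocovariance is
  gamma(k) = sigma^2 * sum_{i=0..q-k} theta_i * theta_{i+k},
and rho(k) = gamma(k) / gamma(0). Sigma^2 cancels.
  numerator   = (1)*(-0.264) + (-0.264)*(-0.37) = -0.16632.
  denominator = (1)^2 + (-0.264)^2 + (-0.37)^2 = 1.206596.
  rho(1) = -0.16632 / 1.206596 = -0.1378.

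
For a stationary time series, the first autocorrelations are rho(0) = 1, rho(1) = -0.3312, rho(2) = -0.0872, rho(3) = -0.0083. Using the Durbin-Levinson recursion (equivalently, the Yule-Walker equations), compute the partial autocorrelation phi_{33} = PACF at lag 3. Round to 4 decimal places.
\phi_{33} = -0.1380

The PACF at lag k is phi_{kk}, the last component of the solution
to the Yule-Walker system G_k phi = r_k where
  (G_k)_{ij} = rho(|i - j|), (r_k)_i = rho(i), i,j = 1..k.
Equivalently, Durbin-Levinson gives phi_{kk} iteratively:
  phi_{11} = rho(1)
  phi_{kk} = [rho(k) - sum_{j=1..k-1} phi_{k-1,j} rho(k-j)]
            / [1 - sum_{j=1..k-1} phi_{k-1,j} rho(j)],
  phi_{k,j} = phi_{k-1,j} - phi_{kk} phi_{k-1,k-j},  j = 1..k-1.
Step k = 1:
  phi_11 = rho(1) = -0.3312.
Step k = 2:
  phi_22 = [rho(2) - phi_11 rho(1)] / [1 - phi_11 rho(1)] = [-0.0872 - (-0.3312)(-0.3312)] / [1 - (-0.3312)(-0.3312)]
         = -0.19689344 / 0.89030656 = -0.221152.
  Update: phi_21 = phi_11 - phi_22 phi_11 = -0.3312 - (-0.221152)(-0.3312) = -0.404446.
Step k = 3:
  phi_33 = [rho(3) - phi_21 rho(2) - phi_22 rho(1)] / [1 - phi_21 rho(1) - phi_22 rho(2)]
    numerator   = -0.0083 - (-0.404446)(-0.0872) - (-0.221152)(-0.3312) = -0.11681334
    denominator = 1 - (-0.404446)(-0.3312) - (-0.221152)(-0.0872) = 0.8467631
  phi_33 = -0.11681334 / 0.8467631 = -0.138.
Therefore phi_{33} = -0.1380.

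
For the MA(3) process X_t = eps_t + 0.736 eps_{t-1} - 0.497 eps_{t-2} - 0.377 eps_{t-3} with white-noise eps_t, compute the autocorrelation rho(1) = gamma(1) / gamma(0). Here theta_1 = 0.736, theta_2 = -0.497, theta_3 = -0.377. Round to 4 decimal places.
\rho(1) = 0.2888

For an MA(q) process with theta_0 = 1, the autocovariance is
  gamma(k) = sigma^2 * sum_{i=0..q-k} theta_i * theta_{i+k},
and rho(k) = gamma(k) / gamma(0). Sigma^2 cancels.
  numerator   = (1)*(0.736) + (0.736)*(-0.497) + (-0.497)*(-0.377) = 0.557577.
  denominator = (1)^2 + (0.736)^2 + (-0.497)^2 + (-0.377)^2 = 1.930834.
  rho(1) = 0.557577 / 1.930834 = 0.2888.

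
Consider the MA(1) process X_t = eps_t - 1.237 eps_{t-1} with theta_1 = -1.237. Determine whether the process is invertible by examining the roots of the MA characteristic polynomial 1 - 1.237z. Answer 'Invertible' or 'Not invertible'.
\text{Not invertible}

The MA(q) characteristic polynomial is P(z) = 1 - 1.237z.
Invertibility requires all roots to lie outside the unit circle, i.e. |z| > 1 for every root.
This is linear in z: 1 + (-1.237) z = 0  =>  z = -1/(-1.237) = 0.808407,  |z| = 0.808407.
Moduli of all roots: 0.8084.
All moduli strictly greater than 1? No.
Verdict: Not invertible.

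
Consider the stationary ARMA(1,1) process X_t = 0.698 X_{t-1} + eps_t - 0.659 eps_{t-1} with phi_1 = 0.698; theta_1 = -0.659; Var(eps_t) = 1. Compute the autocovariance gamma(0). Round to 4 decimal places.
\gamma(0) = 1.0030

Multiply the model equation by X_{t-k} and take expectations. With theta_0 = psi_0 = 1 and psi_j the MA(infinity) weights, this gives
  gamma(k) - sum_i phi_i gamma(k-i) = c_k,
  c_k = sigma^2 * sum_{j=k..q} theta_j psi_{j-k}   (c_k = 0 for k > q),
using gamma(-m) = gamma(m).
psi-weights needed (psi_j = theta_j + sum_i phi_i psi_{j-i}):
  psi_1 = theta_1 + phi_1 = -0.659 + (0.698) = 0.039
Right-hand sides:
  c_0 = sigma^2 (1 + theta_1 psi_1) = 1 * (1 + (-0.659)(0.039)) = 1 * 0.974299 = 0.974299
  c_1 = sigma^2 theta_1 = 1 * (-0.659) = -0.659
  c_2 = 0
Equations for k = 0 and k = 1 (AR order 1):
  gamma(0) = phi_1 gamma(1) + c_0
  gamma(1) = phi_1 gamma(0) + c_1
Substituting the second into the first: gamma(0) (1 - phi_1^2) = c_0 + phi_1 c_1, so
  gamma(0) = (c_0 + phi_1 c_1) / (1 - phi_1^2) = (0.974299 + (0.698)(-0.659)) / (1 - (0.698)^2) = 0.514317 / 0.512796 = 1.002966.
Therefore gamma(0) = 1.0030 (to 4 decimal places).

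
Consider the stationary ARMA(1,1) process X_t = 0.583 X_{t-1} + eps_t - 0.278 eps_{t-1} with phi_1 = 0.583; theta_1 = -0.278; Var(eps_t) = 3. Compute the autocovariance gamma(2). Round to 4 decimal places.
\gamma(2) = 0.6771

Multiply the model equation by X_{t-k} and take expectations. With theta_0 = psi_0 = 1 and psi_j the MA(infinity) weights, this gives
  gamma(k) - sum_i phi_i gamma(k-i) = c_k,
  c_k = sigma^2 * sum_{j=k..q} theta_j psi_{j-k}   (c_k = 0 for k > q),
using gamma(-m) = gamma(m).
psi-weights needed (psi_j = theta_j + sum_i phi_i psi_{j-i}):
  psi_1 = theta_1 + phi_1 = -0.278 + (0.583) = 0.305
Right-hand sides:
  c_0 = sigma^2 (1 + theta_1 psi_1) = 3 * (1 + (-0.278)(0.305)) = 3 * 0.91521 = 2.74563
  c_1 = sigma^2 theta_1 = 3 * (-0.278) = -0.834
  c_2 = 0
Equations for k = 0 and k = 1 (AR order 1):
  gamma(0) = phi_1 gamma(1) + c_0
  gamma(1) = phi_1 gamma(0) + c_1
Substituting the second into the first: gamma(0) (1 - phi_1^2) = c_0 + phi_1 c_1, so
  gamma(0) = (c_0 + phi_1 c_1) / (1 - phi_1^2) = (2.74563 + (0.583)(-0.834)) / (1 - (0.583)^2) = 2.259408 / 0.660111 = 3.42277.
  gamma(1) = phi_1 gamma(0) + c_1 = (0.583)(3.42277) + (-0.834) = 1.161475.
For k = 2 (> q): gamma(2) = phi_1 gamma(1) = (0.583)(1.161475) = 0.67714.
Therefore gamma(2) = 0.6771 (to 4 decimal places).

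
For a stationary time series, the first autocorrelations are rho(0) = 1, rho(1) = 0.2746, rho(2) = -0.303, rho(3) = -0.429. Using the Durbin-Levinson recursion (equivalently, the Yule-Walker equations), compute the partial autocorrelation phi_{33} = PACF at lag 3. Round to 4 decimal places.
\phi_{33} = -0.2590

The PACF at lag k is phi_{kk}, the last component of the solution
to the Yule-Walker system G_k phi = r_k where
  (G_k)_{ij} = rho(|i - j|), (r_k)_i = rho(i), i,j = 1..k.
Equivalently, Durbin-Levinson gives phi_{kk} iteratively:
  phi_{11} = rho(1)
  phi_{kk} = [rho(k) - sum_{j=1..k-1} phi_{k-1,j} rho(k-j)]
            / [1 - sum_{j=1..k-1} phi_{k-1,j} rho(j)],
  phi_{k,j} = phi_{k-1,j} - phi_{kk} phi_{k-1,k-j},  j = 1..k-1.
Step k = 1:
  phi_11 = rho(1) = 0.2746.
Step k = 2:
  phi_22 = [rho(2) - phi_11 rho(1)] / [1 - phi_11 rho(1)] = [-0.303 - (0.2746)(0.2746)] / [1 - (0.2746)(0.2746)]
         = -0.37840516 / 0.92459484 = -0.409266.
  Update: phi_21 = phi_11 - phi_22 phi_11 = 0.2746 - (-0.409266)(0.2746) = 0.386984.
Step k = 3:
  phi_33 = [rho(3) - phi_21 rho(2) - phi_22 rho(1)] / [1 - phi_21 rho(1) - phi_22 rho(2)]
    numerator   = -0.429 - (0.386984)(-0.303) - (-0.409266)(0.2746) = -0.1993593
    denominator = 1 - (0.386984)(0.2746) - (-0.409266)(-0.303) = 0.7697265
  phi_33 = -0.1993593 / 0.7697265 = -0.259.
Therefore phi_{33} = -0.2590.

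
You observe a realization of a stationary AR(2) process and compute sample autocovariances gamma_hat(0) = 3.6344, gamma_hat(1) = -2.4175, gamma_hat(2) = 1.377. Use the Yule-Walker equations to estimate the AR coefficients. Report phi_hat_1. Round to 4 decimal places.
\hat\phi_{1} = -0.7410

The Yule-Walker equations for an AR(p) process read, in matrix form,
  Gamma_p phi = r_p,   with   (Gamma_p)_{ij} = gamma(|i - j|),
                       (r_p)_i = gamma(i),   i,j = 1..p.
Substitute the sample gammas (Toeplitz matrix and right-hand side of size 2):
  Gamma_p = [[3.6344, -2.4175], [-2.4175, 3.6344]]
  r_p     = [-2.4175, 1.377]
Written out:
  3.6344 phi_1 - 2.4175 phi_2 = -2.4175
  -2.4175 phi_1 + 3.6344 phi_2 = 1.377
Solve by Cramer's rule:
  det = gamma(0)^2 - gamma(1)^2 = (3.6344)^2 - (-2.4175)^2 = 13.20886336 - 5.84430625 = 7.36455711
  phi_hat_1 = [gamma(1) gamma(0) - gamma(1) gamma(2)] / det = [(-2.4175)(3.6344) - (-2.4175)(1.377)] / 7.36455711 = -5.4572645 / 7.36455711 = -0.741
  phi_hat_2 = [gamma(0) gamma(2) - gamma(1)^2] / det = [(3.6344)(1.377) - (-2.4175)^2] / 7.36455711 = -0.83973745 / 7.36455711 = -0.114
So phi_hat = [-0.7410, -0.1140].
Therefore phi_hat_1 = -0.7410.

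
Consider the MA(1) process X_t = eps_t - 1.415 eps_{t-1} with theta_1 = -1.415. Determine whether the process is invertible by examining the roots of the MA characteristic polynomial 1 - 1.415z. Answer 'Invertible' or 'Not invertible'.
\text{Not invertible}

The MA(q) characteristic polynomial is P(z) = 1 - 1.415z.
Invertibility requires all roots to lie outside the unit circle, i.e. |z| > 1 for every root.
This is linear in z: 1 + (-1.415) z = 0  =>  z = -1/(-1.415) = 0.706714,  |z| = 0.706714.
Moduli of all roots: 0.7067.
All moduli strictly greater than 1? No.
Verdict: Not invertible.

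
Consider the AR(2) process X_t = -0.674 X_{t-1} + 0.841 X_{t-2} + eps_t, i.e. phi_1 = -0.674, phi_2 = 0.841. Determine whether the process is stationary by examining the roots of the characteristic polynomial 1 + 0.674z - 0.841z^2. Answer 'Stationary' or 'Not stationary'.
\text{Not stationary}

The AR(p) characteristic polynomial is P(z) = 1 + 0.674z - 0.841z^2.
Stationarity requires all roots to lie outside the unit circle, i.e. |z| > 1 for every root.
Set 1 + (0.674) z + (-0.841) z^2 = 0, i.e. a z^2 + b z + c = 0 with a = -0.841, b = 0.674, c = 1.
Discriminant D = b^2 - 4ac = (0.674)^2 - 4*(-0.841)*1 = 0.454276 - (-3.364) = 3.818276.
D >= 0, so the roots are real: z = (-b +/- sqrt(D)) / (2a) = (-0.674 +/- 1.954041) / (-1.682).
  z_1 = (-0.674 + 1.954041) / (-1.682) = -0.761,   |z_1| = 0.761.
  z_2 = (-0.674 - 1.954041) / (-1.682) = 1.5625,   |z_2| = 1.5625.
Moduli of all roots: 0.7610, 1.5625.
All moduli strictly greater than 1? No.
Verdict: Not stationary.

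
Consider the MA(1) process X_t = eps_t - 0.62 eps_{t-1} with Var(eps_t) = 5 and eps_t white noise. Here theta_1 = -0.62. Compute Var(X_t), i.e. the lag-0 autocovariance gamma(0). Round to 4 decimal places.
\gamma(0) = 6.9220

For an MA(q) process X_t = eps_t + sum_i theta_i eps_{t-i} with
Var(eps_t) = sigma^2, the variance is
  gamma(0) = sigma^2 * (1 + sum_i theta_i^2).
  sum_i theta_i^2 = (-0.62)^2 = 0.3844.
  gamma(0) = 5 * (1 + 0.3844) = 5 * 1.3844 = 6.922, which rounds to 6.9220.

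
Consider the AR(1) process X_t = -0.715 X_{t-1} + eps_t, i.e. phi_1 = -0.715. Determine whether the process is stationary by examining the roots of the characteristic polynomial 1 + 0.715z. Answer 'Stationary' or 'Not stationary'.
\text{Stationary}

The AR(p) characteristic polynomial is P(z) = 1 + 0.715z.
Stationarity requires all roots to lie outside the unit circle, i.e. |z| > 1 for every root.
This is linear in z: 1 + (0.715) z = 0  =>  z = -1/(0.715) = -1.398601,  |z| = 1.398601.
Moduli of all roots: 1.3986.
All moduli strictly greater than 1? Yes.
Verdict: Stationary.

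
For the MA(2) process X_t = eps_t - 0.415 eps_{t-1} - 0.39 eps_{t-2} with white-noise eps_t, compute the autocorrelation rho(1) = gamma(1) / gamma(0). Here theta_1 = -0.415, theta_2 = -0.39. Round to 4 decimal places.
\rho(1) = -0.1912

For an MA(q) process with theta_0 = 1, the autocovariance is
  gamma(k) = sigma^2 * sum_{i=0..q-k} theta_i * theta_{i+k},
and rho(k) = gamma(k) / gamma(0). Sigma^2 cancels.
  numerator   = (1)*(-0.415) + (-0.415)*(-0.39) = -0.25315.
  denominator = (1)^2 + (-0.415)^2 + (-0.39)^2 = 1.324325.
  rho(1) = -0.25315 / 1.324325 = -0.1912.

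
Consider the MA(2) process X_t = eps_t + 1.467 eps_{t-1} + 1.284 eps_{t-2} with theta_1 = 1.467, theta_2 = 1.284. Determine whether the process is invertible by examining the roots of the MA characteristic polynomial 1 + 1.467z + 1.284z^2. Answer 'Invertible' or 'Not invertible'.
\text{Not invertible}

The MA(q) characteristic polynomial is P(z) = 1 + 1.467z + 1.284z^2.
Invertibility requires all roots to lie outside the unit circle, i.e. |z| > 1 for every root.
Set 1 + (1.467) z + (1.284) z^2 = 0, i.e. a z^2 + b z + c = 0 with a = 1.284, b = 1.467, c = 1.
Discriminant D = b^2 - 4ac = (1.467)^2 - 4*(1.284)*1 = 2.152089 - (5.136) = -2.983911.
D < 0, so the roots are the complex-conjugate pair z = (-b +/- i sqrt(-D)) / (2a) = -0.5713 +/- 0.6727i.
For a conjugate pair |z|^2 = z * conj(z) = (product of roots) = c/a = 1/(1.284) = 0.778816, so |z| = sqrt(0.778816) = 0.8825 for both roots.
Moduli of all roots: 0.8825, 0.8825.
All moduli strictly greater than 1? No.
Verdict: Not invertible.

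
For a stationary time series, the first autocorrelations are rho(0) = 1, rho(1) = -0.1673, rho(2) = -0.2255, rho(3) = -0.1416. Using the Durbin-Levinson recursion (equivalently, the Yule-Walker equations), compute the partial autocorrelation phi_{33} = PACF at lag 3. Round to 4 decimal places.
\phi_{33} = -0.2570

The PACF at lag k is phi_{kk}, the last component of the solution
to the Yule-Walker system G_k phi = r_k where
  (G_k)_{ij} = rho(|i - j|), (r_k)_i = rho(i), i,j = 1..k.
Equivalently, Durbin-Levinson gives phi_{kk} iteratively:
  phi_{11} = rho(1)
  phi_{kk} = [rho(k) - sum_{j=1..k-1} phi_{k-1,j} rho(k-j)]
            / [1 - sum_{j=1..k-1} phi_{k-1,j} rho(j)],
  phi_{k,j} = phi_{k-1,j} - phi_{kk} phi_{k-1,k-j},  j = 1..k-1.
Step k = 1:
  phi_11 = rho(1) = -0.1673.
Step k = 2:
  phi_22 = [rho(2) - phi_11 rho(1)] / [1 - phi_11 rho(1)] = [-0.2255 - (-0.1673)(-0.1673)] / [1 - (-0.1673)(-0.1673)]
         = -0.25348929 / 0.97201071 = -0.260789.
  Update: phi_21 = phi_11 - phi_22 phi_11 = -0.1673 - (-0.260789)(-0.1673) = -0.21093.
Step k = 3:
  phi_33 = [rho(3) - phi_21 rho(2) - phi_22 rho(1)] / [1 - phi_21 rho(1) - phi_22 rho(2)]
    numerator   = -0.1416 - (-0.21093)(-0.2255) - (-0.260789)(-0.1673) = -0.23279463
    denominator = 1 - (-0.21093)(-0.1673) - (-0.260789)(-0.2255) = 0.9059036
  phi_33 = -0.23279463 / 0.9059036 = -0.257.
Therefore phi_{33} = -0.2570.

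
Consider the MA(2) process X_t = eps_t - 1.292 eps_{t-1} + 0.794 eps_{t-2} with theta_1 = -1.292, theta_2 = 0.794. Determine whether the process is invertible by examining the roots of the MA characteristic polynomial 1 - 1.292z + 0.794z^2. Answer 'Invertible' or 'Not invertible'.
\text{Invertible}

The MA(q) characteristic polynomial is P(z) = 1 - 1.292z + 0.794z^2.
Invertibility requires all roots to lie outside the unit circle, i.e. |z| > 1 for every root.
Set 1 + (-1.292) z + (0.794) z^2 = 0, i.e. a z^2 + b z + c = 0 with a = 0.794, b = -1.292, c = 1.
Discriminant D = b^2 - 4ac = (-1.292)^2 - 4*(0.794)*1 = 1.669264 - (3.176) = -1.506736.
D < 0, so the roots are the complex-conjugate pair z = (-b +/- i sqrt(-D)) / (2a) = 0.8136 +/- 0.773i.
For a conjugate pair |z|^2 = z * conj(z) = (product of roots) = c/a = 1/(0.794) = 1.259446, so |z| = sqrt(1.259446) = 1.1223 for both roots.
Moduli of all roots: 1.1223, 1.1223.
All moduli strictly greater than 1? Yes.
Verdict: Invertible.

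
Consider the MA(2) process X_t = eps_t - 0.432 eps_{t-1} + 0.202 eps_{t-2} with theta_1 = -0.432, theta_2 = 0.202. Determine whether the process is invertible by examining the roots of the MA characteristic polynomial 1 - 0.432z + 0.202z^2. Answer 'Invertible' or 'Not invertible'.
\text{Invertible}

The MA(q) characteristic polynomial is P(z) = 1 - 0.432z + 0.202z^2.
Invertibility requires all roots to lie outside the unit circle, i.e. |z| > 1 for every root.
Set 1 + (-0.432) z + (0.202) z^2 = 0, i.e. a z^2 + b z + c = 0 with a = 0.202, b = -0.432, c = 1.
Discriminant D = b^2 - 4ac = (-0.432)^2 - 4*(0.202)*1 = 0.186624 - (0.808) = -0.621376.
D < 0, so the roots are the complex-conjugate pair z = (-b +/- i sqrt(-D)) / (2a) = 1.0693 +/- 1.9512i.
For a conjugate pair |z|^2 = z * conj(z) = (product of roots) = c/a = 1/(0.202) = 4.950495, so |z| = sqrt(4.950495) = 2.225 for both roots.
Moduli of all roots: 2.2250, 2.2250.
All moduli strictly greater than 1? Yes.
Verdict: Invertible.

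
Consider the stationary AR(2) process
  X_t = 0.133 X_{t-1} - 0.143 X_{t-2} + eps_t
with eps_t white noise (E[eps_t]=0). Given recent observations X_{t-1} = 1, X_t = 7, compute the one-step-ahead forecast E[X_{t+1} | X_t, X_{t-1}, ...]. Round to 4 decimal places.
E[X_{t+1} \mid \mathcal F_t] = 0.7880

For an AR(p) model X_t = c + sum_i phi_i X_{t-i} + eps_t, the
one-step-ahead conditional mean is
  E[X_{t+1} | X_t, ...] = c + sum_i phi_i X_{t+1-i}.
Substitute known values:
  E[X_{t+1} | ...] = (0.133) * (7) + (-0.143) * (1)
                   = 0.7880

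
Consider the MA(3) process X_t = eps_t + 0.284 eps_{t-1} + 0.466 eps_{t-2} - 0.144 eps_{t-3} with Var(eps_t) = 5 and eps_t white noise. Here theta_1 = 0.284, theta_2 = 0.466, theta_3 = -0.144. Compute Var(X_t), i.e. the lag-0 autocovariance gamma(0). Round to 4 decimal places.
\gamma(0) = 6.5927

For an MA(q) process X_t = eps_t + sum_i theta_i eps_{t-i} with
Var(eps_t) = sigma^2, the variance is
  gamma(0) = sigma^2 * (1 + sum_i theta_i^2).
  sum_i theta_i^2 = (0.284)^2 + (0.466)^2 + (-0.144)^2 = 0.080656 + 0.217156 + 0.020736 = 0.318548.
  gamma(0) = 5 * (1 + 0.318548) = 5 * 1.318548 = 6.59274, which rounds to 6.5927.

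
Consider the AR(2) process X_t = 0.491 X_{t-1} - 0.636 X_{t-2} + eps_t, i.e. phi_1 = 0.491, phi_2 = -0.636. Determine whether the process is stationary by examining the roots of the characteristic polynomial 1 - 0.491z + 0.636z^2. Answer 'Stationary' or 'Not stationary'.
\text{Stationary}

The AR(p) characteristic polynomial is P(z) = 1 - 0.491z + 0.636z^2.
Stationarity requires all roots to lie outside the unit circle, i.e. |z| > 1 for every root.
Set 1 + (-0.491) z + (0.636) z^2 = 0, i.e. a z^2 + b z + c = 0 with a = 0.636, b = -0.491, c = 1.
Discriminant D = b^2 - 4ac = (-0.491)^2 - 4*(0.636)*1 = 0.241081 - (2.544) = -2.302919.
D < 0, so the roots are the complex-conjugate pair z = (-b +/- i sqrt(-D)) / (2a) = 0.386 +/- 1.193i.
For a conjugate pair |z|^2 = z * conj(z) = (product of roots) = c/a = 1/(0.636) = 1.572327, so |z| = sqrt(1.572327) = 1.2539 for both roots.
Moduli of all roots: 1.2539, 1.2539.
All moduli strictly greater than 1? Yes.
Verdict: Stationary.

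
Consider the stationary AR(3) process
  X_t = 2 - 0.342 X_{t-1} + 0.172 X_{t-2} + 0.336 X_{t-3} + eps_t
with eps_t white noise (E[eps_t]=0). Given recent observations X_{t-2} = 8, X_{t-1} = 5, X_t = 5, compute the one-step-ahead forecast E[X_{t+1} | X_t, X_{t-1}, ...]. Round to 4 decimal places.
E[X_{t+1} \mid \mathcal F_t] = 3.8380

For an AR(p) model X_t = c + sum_i phi_i X_{t-i} + eps_t, the
one-step-ahead conditional mean is
  E[X_{t+1} | X_t, ...] = c + sum_i phi_i X_{t+1-i}.
Substitute known values:
  E[X_{t+1} | ...] = 2 + (-0.342) * (5) + (0.172) * (5) + (0.336) * (8)
                   = 3.8380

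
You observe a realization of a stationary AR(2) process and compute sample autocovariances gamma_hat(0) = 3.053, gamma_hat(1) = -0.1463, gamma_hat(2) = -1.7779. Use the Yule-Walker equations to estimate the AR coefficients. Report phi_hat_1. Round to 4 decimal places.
\hat\phi_{1} = -0.0760

The Yule-Walker equations for an AR(p) process read, in matrix form,
  Gamma_p phi = r_p,   with   (Gamma_p)_{ij} = gamma(|i - j|),
                       (r_p)_i = gamma(i),   i,j = 1..p.
Substitute the sample gammas (Toeplitz matrix and right-hand side of size 2):
  Gamma_p = [[3.053, -0.1463], [-0.1463, 3.053]]
  r_p     = [-0.1463, -1.7779]
Written out:
  3.053 phi_1 - 0.1463 phi_2 = -0.1463
  -0.1463 phi_1 + 3.053 phi_2 = -1.7779
Solve by Cramer's rule:
  det = gamma(0)^2 - gamma(1)^2 = (3.053)^2 - (-0.1463)^2 = 9.320809 - 0.02140369 = 9.29940531
  phi_hat_1 = [gamma(1) gamma(0) - gamma(1) gamma(2)] / det = [(-0.1463)(3.053) - (-0.1463)(-1.7779)] / 9.29940531 = -0.70676067 / 9.29940531 = -0.076
  phi_hat_2 = [gamma(0) gamma(2) - gamma(1)^2] / det = [(3.053)(-1.7779) - (-0.1463)^2] / 9.29940531 = -5.44933239 / 9.29940531 = -0.586
So phi_hat = [-0.0760, -0.5860].
Therefore phi_hat_1 = -0.0760.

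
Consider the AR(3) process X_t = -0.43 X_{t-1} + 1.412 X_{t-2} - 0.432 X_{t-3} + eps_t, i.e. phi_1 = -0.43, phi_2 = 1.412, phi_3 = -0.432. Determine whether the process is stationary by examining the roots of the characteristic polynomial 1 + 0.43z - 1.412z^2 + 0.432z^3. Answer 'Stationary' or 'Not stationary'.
\text{Not stationary}

The AR(p) characteristic polynomial is P(z) = 1 + 0.43z - 1.412z^2 + 0.432z^3.
Stationarity requires all roots to lie outside the unit circle, i.e. |z| > 1 for every root.
Degree 3: look for a simple real root z0 first, then factor out (1 - z/z0) and solve the remaining quadratic.
Testing z0 = 2.5: P(2.5) = 1 + (0.43)(2.5) + (-1.412)(2.5)^2 + (0.432)(2.5)^3
  = 1 + (1.075) + (-8.825) + (6.75) = 0.  So z_0 = 2.5 is a root, |z_0| = 2.5.
Divide out the factor (1 - 0.4 z) = (1 - z/z0) (since 1/z0 = 0.4):
  P(z) = (1 - 0.4 z)(1 + (0.83) z + (-1.08) z^2)
  [check: z-coef 0.83 - (0.4) = 0.43; z^2-coef -1.08 - (0.4)(0.83) = -1.412; z^3-coef -(0.4)(-1.08) = 0.432.]
Remaining roots from the quadratic factor 1 + (0.83) z + (-1.08) z^2:
  Set 1 + (0.83) z + (-1.08) z^2 = 0, i.e. a z^2 + b z + c = 0 with a = -1.08, b = 0.83, c = 1.
  Discriminant D = b^2 - 4ac = (0.83)^2 - 4*(-1.08)*1 = 0.6889 - (-4.32) = 5.0089.
  D >= 0, so the roots are real: z = (-b +/- sqrt(D)) / (2a) = (-0.83 +/- 2.238057) / (-2.16).
    z_1 = (-0.83 + 2.238057) / (-2.16) = -0.6519,   |z_1| = 0.6519.
    z_2 = (-0.83 - 2.238057) / (-2.16) = 1.4204,   |z_2| = 1.4204.
Moduli of all roots: 2.5000, 0.6519, 1.4204.
All moduli strictly greater than 1? No.
Verdict: Not stationary.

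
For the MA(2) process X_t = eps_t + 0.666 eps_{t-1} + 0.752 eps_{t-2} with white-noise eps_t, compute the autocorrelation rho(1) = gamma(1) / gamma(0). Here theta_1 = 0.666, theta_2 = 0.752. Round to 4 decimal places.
\rho(1) = 0.5808

For an MA(q) process with theta_0 = 1, the autocovariance is
  gamma(k) = sigma^2 * sum_{i=0..q-k} theta_i * theta_{i+k},
and rho(k) = gamma(k) / gamma(0). Sigma^2 cancels.
  numerator   = (1)*(0.666) + (0.666)*(0.752) = 1.166832.
  denominator = (1)^2 + (0.666)^2 + (0.752)^2 = 2.00906.
  rho(1) = 1.166832 / 2.00906 = 0.5808.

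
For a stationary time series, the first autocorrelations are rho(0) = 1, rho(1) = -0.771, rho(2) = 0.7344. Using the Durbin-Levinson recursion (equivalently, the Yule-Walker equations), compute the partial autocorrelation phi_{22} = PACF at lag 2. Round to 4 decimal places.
\phi_{22} = 0.3451

The PACF at lag k is phi_{kk}, the last component of the solution
to the Yule-Walker system G_k phi = r_k where
  (G_k)_{ij} = rho(|i - j|), (r_k)_i = rho(i), i,j = 1..k.
Equivalently, Durbin-Levinson gives phi_{kk} iteratively:
  phi_{11} = rho(1)
  phi_{kk} = [rho(k) - sum_{j=1..k-1} phi_{k-1,j} rho(k-j)]
            / [1 - sum_{j=1..k-1} phi_{k-1,j} rho(j)],
  phi_{k,j} = phi_{k-1,j} - phi_{kk} phi_{k-1,k-j},  j = 1..k-1.
Step k = 1:
  phi_11 = rho(1) = -0.771.
Step k = 2:
  phi_22 = [rho(2) - phi_11 rho(1)] / [1 - phi_11 rho(1)] = [0.7344 - (-0.771)(-0.771)] / [1 - (-0.771)(-0.771)]
         = 0.139959 / 0.405559 = 0.3451.
Therefore phi_{22} = 0.3451.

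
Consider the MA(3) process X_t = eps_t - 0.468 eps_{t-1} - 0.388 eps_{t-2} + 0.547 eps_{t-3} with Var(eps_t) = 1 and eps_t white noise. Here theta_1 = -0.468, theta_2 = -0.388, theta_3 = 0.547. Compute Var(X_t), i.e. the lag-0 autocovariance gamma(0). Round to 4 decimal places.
\gamma(0) = 1.6688

For an MA(q) process X_t = eps_t + sum_i theta_i eps_{t-i} with
Var(eps_t) = sigma^2, the variance is
  gamma(0) = sigma^2 * (1 + sum_i theta_i^2).
  sum_i theta_i^2 = (-0.468)^2 + (-0.388)^2 + (0.547)^2 = 0.219024 + 0.150544 + 0.299209 = 0.668777.
  gamma(0) = 1 * (1 + 0.668777) = 1 * 1.668777 = 1.668777, which rounds to 1.6688.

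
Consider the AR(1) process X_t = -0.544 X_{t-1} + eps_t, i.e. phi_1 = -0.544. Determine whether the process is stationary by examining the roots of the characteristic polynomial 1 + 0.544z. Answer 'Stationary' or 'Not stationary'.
\text{Stationary}

The AR(p) characteristic polynomial is P(z) = 1 + 0.544z.
Stationarity requires all roots to lie outside the unit circle, i.e. |z| > 1 for every root.
This is linear in z: 1 + (0.544) z = 0  =>  z = -1/(0.544) = -1.838235,  |z| = 1.838235.
Moduli of all roots: 1.8382.
All moduli strictly greater than 1? Yes.
Verdict: Stationary.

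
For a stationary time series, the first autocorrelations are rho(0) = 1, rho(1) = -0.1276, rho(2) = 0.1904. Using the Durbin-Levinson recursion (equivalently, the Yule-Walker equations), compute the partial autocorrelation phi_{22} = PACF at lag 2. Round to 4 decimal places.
\phi_{22} = 0.1770

The PACF at lag k is phi_{kk}, the last component of the solution
to the Yule-Walker system G_k phi = r_k where
  (G_k)_{ij} = rho(|i - j|), (r_k)_i = rho(i), i,j = 1..k.
Equivalently, Durbin-Levinson gives phi_{kk} iteratively:
  phi_{11} = rho(1)
  phi_{kk} = [rho(k) - sum_{j=1..k-1} phi_{k-1,j} rho(k-j)]
            / [1 - sum_{j=1..k-1} phi_{k-1,j} rho(j)],
  phi_{k,j} = phi_{k-1,j} - phi_{kk} phi_{k-1,k-j},  j = 1..k-1.
Step k = 1:
  phi_11 = rho(1) = -0.1276.
Step k = 2:
  phi_22 = [rho(2) - phi_11 rho(1)] / [1 - phi_11 rho(1)] = [0.1904 - (-0.1276)(-0.1276)] / [1 - (-0.1276)(-0.1276)]
         = 0.17411824 / 0.98371824 = 0.177.
Therefore phi_{22} = 0.1770.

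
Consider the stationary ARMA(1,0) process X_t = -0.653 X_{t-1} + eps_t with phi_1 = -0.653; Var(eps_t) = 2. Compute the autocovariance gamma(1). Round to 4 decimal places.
\gamma(1) = -2.2769

Multiply the model equation by X_{t-k} and take expectations. With theta_0 = psi_0 = 1 and psi_j the MA(infinity) weights, this gives
  gamma(k) - sum_i phi_i gamma(k-i) = c_k,
  c_k = sigma^2 * sum_{j=k..q} theta_j psi_{j-k}   (c_k = 0 for k > q),
using gamma(-m) = gamma(m).
Pure AR (q = 0): c_0 = sigma^2 = 2, c_k = 0 for k >= 1.
Equations for k = 0 and k = 1 (AR order 1):
  gamma(0) = phi_1 gamma(1) + c_0
  gamma(1) = phi_1 gamma(0) + c_1
Substituting the second into the first: gamma(0) (1 - phi_1^2) = c_0 + phi_1 c_1, so
  gamma(0) = c_0 / (1 - phi_1^2) = 2 / (1 - (-0.653)^2) = 2 / 0.573591 = 3.486805.
  gamma(1) = phi_1 gamma(0) = (-0.653)(3.486805) = -2.276884.
Therefore gamma(1) = -2.2769 (to 4 decimal places).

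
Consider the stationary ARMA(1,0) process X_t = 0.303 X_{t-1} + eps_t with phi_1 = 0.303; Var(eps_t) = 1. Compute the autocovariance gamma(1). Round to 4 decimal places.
\gamma(1) = 0.3336

Multiply the model equation by X_{t-k} and take expectations. With theta_0 = psi_0 = 1 and psi_j the MA(infinity) weights, this gives
  gamma(k) - sum_i phi_i gamma(k-i) = c_k,
  c_k = sigma^2 * sum_{j=k..q} theta_j psi_{j-k}   (c_k = 0 for k > q),
using gamma(-m) = gamma(m).
Pure AR (q = 0): c_0 = sigma^2 = 1, c_k = 0 for k >= 1.
Equations for k = 0 and k = 1 (AR order 1):
  gamma(0) = phi_1 gamma(1) + c_0
  gamma(1) = phi_1 gamma(0) + c_1
Substituting the second into the first: gamma(0) (1 - phi_1^2) = c_0 + phi_1 c_1, so
  gamma(0) = c_0 / (1 - phi_1^2) = 1 / (1 - (0.303)^2) = 1 / 0.908191 = 1.10109.
  gamma(1) = phi_1 gamma(0) = (0.303)(1.10109) = 0.33363.
Therefore gamma(1) = 0.3336 (to 4 decimal places).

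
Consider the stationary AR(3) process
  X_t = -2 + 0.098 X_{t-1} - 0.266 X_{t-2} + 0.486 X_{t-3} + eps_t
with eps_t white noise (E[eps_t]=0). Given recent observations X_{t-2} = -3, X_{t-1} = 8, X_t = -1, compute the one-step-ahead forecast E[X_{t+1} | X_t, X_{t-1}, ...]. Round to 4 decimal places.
E[X_{t+1} \mid \mathcal F_t] = -5.6840

For an AR(p) model X_t = c + sum_i phi_i X_{t-i} + eps_t, the
one-step-ahead conditional mean is
  E[X_{t+1} | X_t, ...] = c + sum_i phi_i X_{t+1-i}.
Substitute known values:
  E[X_{t+1} | ...] = -2 + (0.098) * (-1) + (-0.266) * (8) + (0.486) * (-3)
                   = -5.6840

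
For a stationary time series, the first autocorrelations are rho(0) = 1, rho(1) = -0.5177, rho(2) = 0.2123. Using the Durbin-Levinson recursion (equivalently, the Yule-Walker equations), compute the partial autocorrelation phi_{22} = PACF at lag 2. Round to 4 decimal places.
\phi_{22} = -0.0761

The PACF at lag k is phi_{kk}, the last component of the solution
to the Yule-Walker system G_k phi = r_k where
  (G_k)_{ij} = rho(|i - j|), (r_k)_i = rho(i), i,j = 1..k.
Equivalently, Durbin-Levinson gives phi_{kk} iteratively:
  phi_{11} = rho(1)
  phi_{kk} = [rho(k) - sum_{j=1..k-1} phi_{k-1,j} rho(k-j)]
            / [1 - sum_{j=1..k-1} phi_{k-1,j} rho(j)],
  phi_{k,j} = phi_{k-1,j} - phi_{kk} phi_{k-1,k-j},  j = 1..k-1.
Step k = 1:
  phi_11 = rho(1) = -0.5177.
Step k = 2:
  phi_22 = [rho(2) - phi_11 rho(1)] / [1 - phi_11 rho(1)] = [0.2123 - (-0.5177)(-0.5177)] / [1 - (-0.5177)(-0.5177)]
         = -0.05571329 / 0.73198671 = -0.0761.
Therefore phi_{22} = -0.0761.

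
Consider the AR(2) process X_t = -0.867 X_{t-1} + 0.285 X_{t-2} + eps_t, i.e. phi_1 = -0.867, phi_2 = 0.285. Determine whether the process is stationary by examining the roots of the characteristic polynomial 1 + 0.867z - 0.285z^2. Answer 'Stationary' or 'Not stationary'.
\text{Not stationary}

The AR(p) characteristic polynomial is P(z) = 1 + 0.867z - 0.285z^2.
Stationarity requires all roots to lie outside the unit circle, i.e. |z| > 1 for every root.
Set 1 + (0.867) z + (-0.285) z^2 = 0, i.e. a z^2 + b z + c = 0 with a = -0.285, b = 0.867, c = 1.
Discriminant D = b^2 - 4ac = (0.867)^2 - 4*(-0.285)*1 = 0.751689 - (-1.14) = 1.891689.
D >= 0, so the roots are real: z = (-b +/- sqrt(D)) / (2a) = (-0.867 +/- 1.375387) / (-0.57).
  z_1 = (-0.867 + 1.375387) / (-0.57) = -0.8919,   |z_1| = 0.8919.
  z_2 = (-0.867 - 1.375387) / (-0.57) = 3.934,   |z_2| = 3.934.
Moduli of all roots: 0.8919, 3.9340.
All moduli strictly greater than 1? No.
Verdict: Not stationary.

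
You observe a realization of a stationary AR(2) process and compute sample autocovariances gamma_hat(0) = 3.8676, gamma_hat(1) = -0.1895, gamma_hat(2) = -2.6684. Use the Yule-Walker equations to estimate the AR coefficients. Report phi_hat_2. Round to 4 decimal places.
\hat\phi_{2} = -0.6940

The Yule-Walker equations for an AR(p) process read, in matrix form,
  Gamma_p phi = r_p,   with   (Gamma_p)_{ij} = gamma(|i - j|),
                       (r_p)_i = gamma(i),   i,j = 1..p.
Substitute the sample gammas (Toeplitz matrix and right-hand side of size 2):
  Gamma_p = [[3.8676, -0.1895], [-0.1895, 3.8676]]
  r_p     = [-0.1895, -2.6684]
Written out:
  3.8676 phi_1 - 0.1895 phi_2 = -0.1895
  -0.1895 phi_1 + 3.8676 phi_2 = -2.6684
Solve by Cramer's rule:
  det = gamma(0)^2 - gamma(1)^2 = (3.8676)^2 - (-0.1895)^2 = 14.95832976 - 0.03591025 = 14.92241951
  phi_hat_1 = [gamma(1) gamma(0) - gamma(1) gamma(2)] / det = [(-0.1895)(3.8676) - (-0.1895)(-2.6684)] / 14.92241951 = -1.238572 / 14.92241951 = -0.083
  phi_hat_2 = [gamma(0) gamma(2) - gamma(1)^2] / det = [(3.8676)(-2.6684) - (-0.1895)^2] / 14.92241951 = -10.35621409 / 14.92241951 = -0.694
So phi_hat = [-0.0830, -0.6940].
Therefore phi_hat_2 = -0.6940.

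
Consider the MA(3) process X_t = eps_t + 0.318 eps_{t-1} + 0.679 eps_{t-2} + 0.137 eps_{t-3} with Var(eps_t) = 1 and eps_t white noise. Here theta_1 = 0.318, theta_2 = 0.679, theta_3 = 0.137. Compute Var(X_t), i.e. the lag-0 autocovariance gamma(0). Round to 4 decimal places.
\gamma(0) = 1.5809

For an MA(q) process X_t = eps_t + sum_i theta_i eps_{t-i} with
Var(eps_t) = sigma^2, the variance is
  gamma(0) = sigma^2 * (1 + sum_i theta_i^2).
  sum_i theta_i^2 = (0.318)^2 + (0.679)^2 + (0.137)^2 = 0.101124 + 0.461041 + 0.018769 = 0.580934.
  gamma(0) = 1 * (1 + 0.580934) = 1 * 1.580934 = 1.580934, which rounds to 1.5809.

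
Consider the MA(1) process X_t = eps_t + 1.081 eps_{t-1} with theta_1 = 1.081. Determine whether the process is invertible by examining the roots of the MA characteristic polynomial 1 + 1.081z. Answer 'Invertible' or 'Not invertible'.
\text{Not invertible}

The MA(q) characteristic polynomial is P(z) = 1 + 1.081z.
Invertibility requires all roots to lie outside the unit circle, i.e. |z| > 1 for every root.
This is linear in z: 1 + (1.081) z = 0  =>  z = -1/(1.081) = -0.925069,  |z| = 0.925069.
Moduli of all roots: 0.9251.
All moduli strictly greater than 1? No.
Verdict: Not invertible.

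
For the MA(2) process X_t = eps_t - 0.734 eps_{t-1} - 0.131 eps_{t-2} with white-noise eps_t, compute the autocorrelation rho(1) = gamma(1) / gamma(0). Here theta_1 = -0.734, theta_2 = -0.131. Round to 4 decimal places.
\rho(1) = -0.4099

For an MA(q) process with theta_0 = 1, the autocovariance is
  gamma(k) = sigma^2 * sum_{i=0..q-k} theta_i * theta_{i+k},
and rho(k) = gamma(k) / gamma(0). Sigma^2 cancels.
  numerator   = (1)*(-0.734) + (-0.734)*(-0.131) = -0.637846.
  denominator = (1)^2 + (-0.734)^2 + (-0.131)^2 = 1.555917.
  rho(1) = -0.637846 / 1.555917 = -0.4099.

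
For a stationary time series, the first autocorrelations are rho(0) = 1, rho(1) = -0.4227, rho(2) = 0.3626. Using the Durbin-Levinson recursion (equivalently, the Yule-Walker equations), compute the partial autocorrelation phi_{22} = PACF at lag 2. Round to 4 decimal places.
\phi_{22} = 0.2239

The PACF at lag k is phi_{kk}, the last component of the solution
to the Yule-Walker system G_k phi = r_k where
  (G_k)_{ij} = rho(|i - j|), (r_k)_i = rho(i), i,j = 1..k.
Equivalently, Durbin-Levinson gives phi_{kk} iteratively:
  phi_{11} = rho(1)
  phi_{kk} = [rho(k) - sum_{j=1..k-1} phi_{k-1,j} rho(k-j)]
            / [1 - sum_{j=1..k-1} phi_{k-1,j} rho(j)],
  phi_{k,j} = phi_{k-1,j} - phi_{kk} phi_{k-1,k-j},  j = 1..k-1.
Step k = 1:
  phi_11 = rho(1) = -0.4227.
Step k = 2:
  phi_22 = [rho(2) - phi_11 rho(1)] / [1 - phi_11 rho(1)] = [0.3626 - (-0.4227)(-0.4227)] / [1 - (-0.4227)(-0.4227)]
         = 0.18392471 / 0.82132471 = 0.2239.
Therefore phi_{22} = 0.2239.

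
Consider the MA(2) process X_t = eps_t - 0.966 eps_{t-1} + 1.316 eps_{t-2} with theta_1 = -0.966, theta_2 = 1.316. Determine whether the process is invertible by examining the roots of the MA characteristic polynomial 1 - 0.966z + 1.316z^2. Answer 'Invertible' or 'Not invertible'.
\text{Not invertible}

The MA(q) characteristic polynomial is P(z) = 1 - 0.966z + 1.316z^2.
Invertibility requires all roots to lie outside the unit circle, i.e. |z| > 1 for every root.
Set 1 + (-0.966) z + (1.316) z^2 = 0, i.e. a z^2 + b z + c = 0 with a = 1.316, b = -0.966, c = 1.
Discriminant D = b^2 - 4ac = (-0.966)^2 - 4*(1.316)*1 = 0.933156 - (5.264) = -4.330844.
D < 0, so the roots are the complex-conjugate pair z = (-b +/- i sqrt(-D)) / (2a) = 0.367 +/- 0.7907i.
For a conjugate pair |z|^2 = z * conj(z) = (product of roots) = c/a = 1/(1.316) = 0.759878, so |z| = sqrt(0.759878) = 0.8717 for both roots.
Moduli of all roots: 0.8717, 0.8717.
All moduli strictly greater than 1? No.
Verdict: Not invertible.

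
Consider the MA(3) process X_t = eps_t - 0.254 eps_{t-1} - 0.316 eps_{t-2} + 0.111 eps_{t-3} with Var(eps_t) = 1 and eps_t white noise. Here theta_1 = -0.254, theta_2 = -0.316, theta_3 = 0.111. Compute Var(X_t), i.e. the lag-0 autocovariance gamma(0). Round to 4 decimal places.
\gamma(0) = 1.1767

For an MA(q) process X_t = eps_t + sum_i theta_i eps_{t-i} with
Var(eps_t) = sigma^2, the variance is
  gamma(0) = sigma^2 * (1 + sum_i theta_i^2).
  sum_i theta_i^2 = (-0.254)^2 + (-0.316)^2 + (0.111)^2 = 0.064516 + 0.099856 + 0.012321 = 0.176693.
  gamma(0) = 1 * (1 + 0.176693) = 1 * 1.176693 = 1.176693, which rounds to 1.1767.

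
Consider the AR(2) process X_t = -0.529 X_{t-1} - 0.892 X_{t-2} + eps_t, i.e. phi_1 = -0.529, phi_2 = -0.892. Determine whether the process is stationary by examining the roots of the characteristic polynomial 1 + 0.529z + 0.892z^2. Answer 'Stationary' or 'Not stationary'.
\text{Stationary}

The AR(p) characteristic polynomial is P(z) = 1 + 0.529z + 0.892z^2.
Stationarity requires all roots to lie outside the unit circle, i.e. |z| > 1 for every root.
Set 1 + (0.529) z + (0.892) z^2 = 0, i.e. a z^2 + b z + c = 0 with a = 0.892, b = 0.529, c = 1.
Discriminant D = b^2 - 4ac = (0.529)^2 - 4*(0.892)*1 = 0.279841 - (3.568) = -3.288159.
D < 0, so the roots are the complex-conjugate pair z = (-b +/- i sqrt(-D)) / (2a) = -0.2965 +/- 1.0164i.
For a conjugate pair |z|^2 = z * conj(z) = (product of roots) = c/a = 1/(0.892) = 1.121076, so |z| = sqrt(1.121076) = 1.0588 for both roots.
Moduli of all roots: 1.0588, 1.0588.
All moduli strictly greater than 1? Yes.
Verdict: Stationary.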